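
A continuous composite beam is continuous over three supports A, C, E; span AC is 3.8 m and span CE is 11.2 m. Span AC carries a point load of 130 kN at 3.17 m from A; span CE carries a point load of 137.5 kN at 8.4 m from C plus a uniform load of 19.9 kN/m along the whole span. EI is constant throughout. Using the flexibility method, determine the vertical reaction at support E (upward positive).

Insert a hinge at C; M_C is the redundant, and each span becomes simply supported.
Rotations at C on the released spans (each span's end-slope, ×1/EI):
  span AC: point load 130 at a = 3.17: Pab(L + a)/(6LEI) = 79.37/EI
  span CE: point load 137.5 at a = 8.4: Pab(L + b)/(6LEI) = 673.8/EI
  span CE: UDL 19.9: wL³/(24EI) = 1165/EI
  relative rotation θ_0 = (79.37 + 1839)/EI = 1918/EI
A unit hogging moment at C produces rotation L₁/(3EI) + L₂/(3EI) = 5/EI.
Slope continuity at C: θ_0 = M_C·5/EI, so M_C = 1918/5 = 383.6 kN·m (hogging).
Span CE, ΣM about E: R_C^{CE}·11.2 = 1633 + 383.6, so R_C^{CE} = 180.1 kN and R_E = 360.4 − 180.1 = 180.3 kN.

R_E = 180.3 kN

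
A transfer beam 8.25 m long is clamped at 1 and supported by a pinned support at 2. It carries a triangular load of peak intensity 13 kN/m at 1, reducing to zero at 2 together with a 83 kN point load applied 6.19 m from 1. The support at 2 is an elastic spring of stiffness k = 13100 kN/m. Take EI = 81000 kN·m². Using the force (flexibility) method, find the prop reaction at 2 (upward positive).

Remove the prop at 2; the released (primary) structure is a cantilever built in at 1.
Primary-structure tip deflection at 2 by superposition:
  triangular load, peak 13 at the fixed end: w₀L⁴/(30EI) = 2007/EI
  point load 83 at a = 6.19: Pa²(3L − a)/(6EI) = 9838/EI
  δ_0 = 11845/EI
Flexibility coefficient — unit upward force at 2: δ_{22} = L³/(3EI) = 187.2/EI.
With EI = 81000 kN·m²: δ_0 = 0.14623 m and δ_{22} = 0.002311 m/kN.
Compatibility — the spring shortens by R_2/k under the reaction it provides: δ_0 − R_2·δ_{22} = R_2/k. With 1/k = 0.000076 m/kN, R_2 = δ_0 / (δ_{22} + 1/k) = 0.14623 / (0.002311 + 0.000076) = 61.26 kN.

R_2 = 61.26 kN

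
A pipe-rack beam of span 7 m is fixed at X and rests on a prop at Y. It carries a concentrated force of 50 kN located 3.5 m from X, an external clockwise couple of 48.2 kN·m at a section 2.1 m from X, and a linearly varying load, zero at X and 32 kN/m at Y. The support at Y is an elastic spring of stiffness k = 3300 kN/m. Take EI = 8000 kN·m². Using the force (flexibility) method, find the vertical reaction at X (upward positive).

R_X = 81.22 kN

Take the reaction at Y as the redundant and release it; the primary structure is a cantilever fixed at X.
Free-end deflection of the primary structure under the applied loading (downward +):
  point load 50 at a = 3.5: Pa²(3L − a)/(6EI) = 1786/EI
  clockwise couple 48.2 at a = 2.1: M₀a(2L − a)/(2EI) = 602.3/EI
  triangular load, peak 32 at the free end: 11w₀L⁴/(120EI) = 7043/EI
  δ_0 = 9432/EI
Flexibility coefficient — unit upward force at Y: δ_{YY} = L³/(3EI) = 114.3/EI.
With EI = 8000 kN·m²: δ_0 = 1.179 m and δ_{YY} = 0.014292 m/kN.
Compatibility — the spring shortens by R_Y/k under the reaction it provides: δ_0 − R_Y·δ_{YY} = R_Y/k. With 1/k = 0.000303 m/kN, R_Y = δ_0 / (δ_{YY} + 1/k) = 1.179 / (0.014292 + 0.000303) = 80.78 kN.
Vertical equilibrium: R_X = ΣP − R_Y = 162 − 80.78 = 81.22 kN.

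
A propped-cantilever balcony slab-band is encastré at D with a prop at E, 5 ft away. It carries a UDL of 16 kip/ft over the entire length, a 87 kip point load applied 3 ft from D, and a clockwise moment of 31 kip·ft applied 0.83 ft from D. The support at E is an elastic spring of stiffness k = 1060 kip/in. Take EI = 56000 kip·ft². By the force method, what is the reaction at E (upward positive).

R_E = 63.69 kip

Choose R_E as the redundant. The primary structure is the cantilever fixed at D.
Free-end deflection of the primary structure under the applied loading (downward +):
  UDL 16: wL⁴/(8EI) = 1250/EI
  point load 87 at a = 3: Pa²(3L − a)/(6EI) = 1566/EI
  clockwise couple 31 at a = 0.83: M₀a(2L − a)/(2EI) = 118/EI
  δ_0 = 2934/EI
Tip deflection under a unit load at E: L³/(3EI) = 41.67/EI.
With EI = 56000 kip·ft²: δ_0 = 0.052392 ft and δ_{EE} = 0.000744 ft/kip.
Compatibility — the spring shortens by R_E/k under the reaction it provides: δ_0 − R_E·δ_{EE} = R_E/k. With 1/k = 1/(1060×12) ft/kip = 0.000079 ft/kip, R_E = δ_0 / (δ_{EE} + 1/k) = 0.052392 / (0.000744 + 0.000079) = 63.69 kip.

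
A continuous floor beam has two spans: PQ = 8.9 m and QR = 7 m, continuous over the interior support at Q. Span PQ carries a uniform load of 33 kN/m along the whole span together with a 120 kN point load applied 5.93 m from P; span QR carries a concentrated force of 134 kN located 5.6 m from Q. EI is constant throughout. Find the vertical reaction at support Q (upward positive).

Insert a hinge at Q; M_Q is the redundant, and each span becomes simply supported.
End slopes at the hinge Q, treating each span as simply supported:
  span PQ: UDL 33: wL³/(24EI) = 969.3/EI
  span PQ: point load 120 at a = 5.93: Pab(L + a)/(6LEI) = 586.9/EI
  span QR: point load 134 at a = 5.6: Pab(L + b)/(6LEI) = 210.1/EI
  relative rotation θ_0 = (1556 + 210.1)/EI = 1766/EI
A unit hogging moment at Q produces rotation L₁/(3EI) + L₂/(3EI) = 5.3/EI.
Slope continuity at Q: θ_0 = M_Q·5.3/EI, so M_Q = 1766/5.3 = 333.3 kN·m (hogging).
Span PQ, ΣM about P with M_Q applied at Q: R_Q^{PQ}·8.9 = 2019 + 333.3, so R_Q^{PQ} = 264.3 kN and R_P = 413.7 − 264.3 = 149.4 kN.
Span QR, ΣM about R: R_Q^{QR}·7 = 187.6 + 333.3, so R_Q^{QR} = 74.41 kN and R_R = 134 − 74.41 = 59.59 kN.
R_Q = 264.3 + 74.41 = 338.7 kN.

R_Q = 338.7 kN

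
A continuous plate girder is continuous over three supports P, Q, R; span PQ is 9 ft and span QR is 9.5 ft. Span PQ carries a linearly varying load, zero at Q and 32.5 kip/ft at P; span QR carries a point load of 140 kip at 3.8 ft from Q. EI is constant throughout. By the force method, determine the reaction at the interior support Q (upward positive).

Release continuity at Q by inserting a hinge; the redundant is the internal moment M_Q. The primary structure is two simply-supported spans PQ and QR.
Discontinuity in slope at Q on the released structure — sum the simple-span end rotations:
  span PQ: triangular load, peak 32.5: 7w₀L³/(360EI) = 460.7/EI
  span QR: point load 140 at a = 3.8: Pab(L + b)/(6LEI) = 808.6/EI
  relative rotation θ_0 = (460.7 + 808.6)/EI = 1269/EI
A unit hogging moment at Q produces rotation L₁/(3EI) + L₂/(3EI) = 6.167/EI.
Slope continuity at Q: θ_0 = M_Q·6.167/EI, so M_Q = 1269/6.167 = 205.8 kip·ft (hogging).
Span PQ, ΣM about P with M_Q applied at Q: R_Q^{PQ}·9 = 438.8 + 205.8, so R_Q^{PQ} = 71.62 kip and R_P = 146.2 − 71.62 = 74.63 kip.
Span QR, ΣM about R: R_Q^{QR}·9.5 = 798 + 205.8, so R_Q^{QR} = 105.7 kip and R_R = 140 − 105.7 = 34.33 kip.
R_Q = 71.62 + 105.7 = 177.3 kip.

R_Q = 177.3 kip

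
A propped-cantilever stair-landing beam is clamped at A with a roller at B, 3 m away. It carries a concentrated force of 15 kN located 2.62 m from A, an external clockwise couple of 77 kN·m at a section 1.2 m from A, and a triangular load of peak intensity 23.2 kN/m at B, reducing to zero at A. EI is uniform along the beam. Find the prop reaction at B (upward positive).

Release the roller at B. Primary structure: cantilever fixed at A.
Deflection at B on the released cantilever, summing each load's contribution:
  point load 15 at a = 2.62: Pa²(3L − a)/(6EI) = 109.5/EI
  clockwise couple 77 at a = 1.2: M₀a(2L − a)/(2EI) = 221.8/EI
  triangular load, peak 23.2 at the free end: 11w₀L⁴/(120EI) = 172.3/EI
  δ_0 = 503.5/EI
Tip deflection under a unit load at B: L³/(3EI) = 9/EI.
The prop prevents deflection at B: R_B = δ_0/δ_{BB} = 503.5/9 = 55.95 kN.

R_B = 55.95 kN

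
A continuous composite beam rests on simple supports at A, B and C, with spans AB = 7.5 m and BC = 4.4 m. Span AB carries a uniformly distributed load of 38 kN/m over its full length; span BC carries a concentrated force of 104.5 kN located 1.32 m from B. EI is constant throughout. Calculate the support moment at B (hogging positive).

Release continuity at B by inserting a hinge; the redundant is the internal moment M_B. The primary structure is two simply-supported spans AB and BC.
Discontinuity in slope at B on the released structure — sum the simple-span end rotations:
  span AB: UDL 38: wL³/(24EI) = 668/EI
  span BC: point load 104.5 at a = 1.32: Pab(L + b)/(6LEI) = 120.4/EI
  relative rotation θ_0 = (668 + 120.4)/EI = 788.3/EI
A unit hogging moment at B produces rotation L₁/(3EI) + L₂/(3EI) = 3.967/EI.
Compatibility: M_B·(L₁+L₂)/(3EI) = θ_0, giving M_B = 198.7 kN·m (hogging).

M_B = 198.7 kN·m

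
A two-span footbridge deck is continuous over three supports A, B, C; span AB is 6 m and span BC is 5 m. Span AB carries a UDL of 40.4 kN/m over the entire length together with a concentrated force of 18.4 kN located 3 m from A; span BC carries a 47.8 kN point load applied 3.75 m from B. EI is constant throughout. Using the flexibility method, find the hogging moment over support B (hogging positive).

M_B = 123.2 kN·m

Insert a hinge at B; M_B is the redundant, and each span becomes simply supported.
Rotations at B on the released spans (each span's end-slope, ×1/EI):
  span AB: UDL 40.4: wL³/(24EI) = 363.6/EI
  span AB: point load 18.4 at a = 3: Pab(L + a)/(6LEI) = 41.4/EI
  span BC: point load 47.8 at a = 3.75: Pab(L + b)/(6LEI) = 46.68/EI
  relative rotation θ_0 = (405 + 46.68)/EI = 451.7/EI
A unit hogging moment at B produces rotation L₁/(3EI) + L₂/(3EI) = 3.667/EI.
Slope continuity at B: θ_0 = M_B·3.667/EI, so M_B = 451.7/3.667 = 123.2 kN·m (hogging).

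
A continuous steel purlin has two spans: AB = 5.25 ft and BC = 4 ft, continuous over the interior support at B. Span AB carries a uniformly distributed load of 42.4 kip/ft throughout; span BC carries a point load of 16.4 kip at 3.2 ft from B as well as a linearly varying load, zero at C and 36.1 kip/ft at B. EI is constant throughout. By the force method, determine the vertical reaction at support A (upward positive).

Take M_B as the redundant. Released structure: two simple spans AB and BC with a hinge at B.
Rotations at B on the released spans (each span's end-slope, ×1/EI):
  span AB: UDL 42.4: wL³/(24EI) = 255.6/EI
  span BC: point load 16.4 at a = 3.2: Pab(L + b)/(6LEI) = 8.397/EI
  span BC: triangular load, peak 36.1: w₀L³/(45EI) = 51.34/EI
  relative rotation θ_0 = (255.6 + 59.74)/EI = 315.4/EI
A unit hogging moment at B produces rotation L₁/(3EI) + L₂/(3EI) = 3.083/EI.
Slope continuity at B: θ_0 = M_B·3.083/EI, so M_B = 315.4/3.083 = 102.3 kip·ft (hogging).
Span AB, ΣM about A with M_B applied at B: R_B^{AB}·5.25 = 584.3 + 102.3, so R_B^{AB} = 130.8 kip and R_A = 222.6 − 130.8 = 91.82 kip.

R_A = 91.82 kip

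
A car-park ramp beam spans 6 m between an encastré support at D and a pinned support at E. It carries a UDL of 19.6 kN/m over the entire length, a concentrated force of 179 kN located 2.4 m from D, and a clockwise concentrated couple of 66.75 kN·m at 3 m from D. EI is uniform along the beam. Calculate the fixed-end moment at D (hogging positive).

Remove the prop at E; the released (primary) structure is a cantilever built in at D.
Primary-structure tip deflection at E by superposition:
  UDL 19.6: wL⁴/(8EI) = 3175/EI
  point load 179 at a = 2.4: Pa²(3L − a)/(6EI) = 2681/EI
  clockwise couple 66.75 at a = 3: M₀a(2L − a)/(2EI) = 901.1/EI
  δ_0 = 6757/EI
Flexibility coefficient — unit upward force at E: δ_{EE} = L³/(3EI) = 72/EI.
The prop prevents deflection at E: R_E = δ_0/δ_{EE} = 6757/72 = 93.85 kN.
Moment equilibrium about D: M_D = Σ(load moments about D) − R_E·L = 849.1 − 93.85×6 = 286.1 kN·m.

M_D = 286.1 kN·m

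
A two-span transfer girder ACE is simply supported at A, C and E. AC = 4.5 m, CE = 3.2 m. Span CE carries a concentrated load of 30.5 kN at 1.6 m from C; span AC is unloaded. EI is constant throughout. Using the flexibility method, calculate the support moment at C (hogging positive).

Insert a hinge at C; M_C is the redundant, and each span becomes simply supported.
Rotations at C on the released spans (each span's end-slope, ×1/EI):
  span CE: point load 30.5 at a = 1.6: Pab(L + b)/(6LEI) = 19.52/EI
  relative rotation θ_0 = (0 + 19.52)/EI = 19.52/EI
A unit hogging moment at C produces rotation L₁/(3EI) + L₂/(3EI) = 2.567/EI.
Slope continuity at C: θ_0 = M_C·2.567/EI, so M_C = 19.52/2.567 = 7.605 kN·m (hogging).

M_C = 7.605 kN·m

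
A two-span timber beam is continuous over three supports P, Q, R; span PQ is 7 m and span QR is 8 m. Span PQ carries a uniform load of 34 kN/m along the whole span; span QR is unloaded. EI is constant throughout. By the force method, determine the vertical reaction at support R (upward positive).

R_R = -12.15 kN

Take M_Q as the redundant. Released structure: two simple spans PQ and QR with a hinge at Q.
End slopes at the hinge Q, treating each span as simply supported:
  span PQ: UDL 34: wL³/(24EI) = 485.9/EI
  relative rotation θ_0 = (485.9 + 0)/EI = 485.9/EI
A unit hogging moment at Q produces rotation L₁/(3EI) + L₂/(3EI) = 5/EI.
Slope continuity at Q: θ_0 = M_Q·5/EI, so M_Q = 485.9/5 = 97.18 kN·m (hogging).
Span QR, ΣM about R: R_Q^{QR}·8 = 0 + 97.18, so R_Q^{QR} = 12.15 kN and R_R = 0 − 12.15 = -12.15 kN.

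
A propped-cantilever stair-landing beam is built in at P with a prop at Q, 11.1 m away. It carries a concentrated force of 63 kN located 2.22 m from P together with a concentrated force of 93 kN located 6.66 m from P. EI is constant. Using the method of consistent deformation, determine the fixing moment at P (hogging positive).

Take the reaction at Q as the redundant and release it; the primary structure is a cantilever fixed at P.
Free-end deflection of the primary structure under the applied loading (downward +):
  point load 63 at a = 2.22: Pa²(3L − a)/(6EI) = 1608/EI
  point load 93 at a = 6.66: Pa²(3L − a)/(6EI) = 18315/EI
  δ_0 = 19924/EI
Flexibility coefficient — unit upward force at Q: δ_{QQ} = L³/(3EI) = 455.9/EI.
The prop prevents deflection at Q: R_Q = δ_0/δ_{QQ} = 19924/455.9 = 43.7 kN.
Moment equilibrium about P: M_P = Σ(load moments about P) − R_Q·L = 759.2 − 43.7×11.1 = 274.1 kN·m.

M_P = 274.1 kN·m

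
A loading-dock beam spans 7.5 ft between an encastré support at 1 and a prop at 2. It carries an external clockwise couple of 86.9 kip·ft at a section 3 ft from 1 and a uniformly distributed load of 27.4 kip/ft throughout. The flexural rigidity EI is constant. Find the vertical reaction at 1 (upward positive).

R_1 = 117.3 kip

Release the roller at 2. Primary structure: cantilever fixed at 1.
Free-end deflection of the primary structure under the applied loading (downward +):
  clockwise couple 86.9 at a = 3: M₀a(2L − a)/(2EI) = 1564/EI
  UDL 27.4: wL⁴/(8EI) = 10837/EI
  δ_0 = 12401/EI
Tip deflection under a unit load at 2: L³/(3EI) = 140.6/EI.
The prop prevents deflection at 2: R_2 = δ_0/δ_{22} = 12401/140.6 = 88.19 kip.
Vertical equilibrium: R_1 = ΣP − R_2 = 205.5 − 88.19 = 117.3 kip.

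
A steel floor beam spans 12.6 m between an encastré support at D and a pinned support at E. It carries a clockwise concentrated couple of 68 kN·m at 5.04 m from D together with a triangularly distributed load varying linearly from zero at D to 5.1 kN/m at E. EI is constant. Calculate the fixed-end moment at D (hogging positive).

Remove the prop at E; the released (primary) structure is a cantilever built in at D.
Deflection at E on the released cantilever, summing each load's contribution:
  clockwise couple 68 at a = 5.04: M₀a(2L − a)/(2EI) = 3455/EI
  triangular load, peak 5.1 at the free end: 11w₀L⁴/(120EI) = 11783/EI
  δ_0 = 15238/EI
Flexibility coefficient — unit upward force at E: δ_{EE} = L³/(3EI) = 666.8/EI.
Compatibility at E: δ_0 − R_E·δ_{EE} = 0, so R_E = 15238/666.8 = 22.85 kN.
Moment equilibrium about D: M_D = Σ(load moments about D) − R_E·L = 337.9 − 22.85×12.6 = 49.95 kN·m.

M_D = 49.95 kN·m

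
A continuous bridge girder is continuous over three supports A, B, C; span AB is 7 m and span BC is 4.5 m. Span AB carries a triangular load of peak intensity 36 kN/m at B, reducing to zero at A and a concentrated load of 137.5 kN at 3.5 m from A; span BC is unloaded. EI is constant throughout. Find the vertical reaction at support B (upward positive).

R_B = 219 kN

Take M_B as the redundant. Released structure: two simple spans AB and BC with a hinge at B.
Discontinuity in slope at B on the released structure — sum the simple-span end rotations:
  span AB: triangular load, peak 36: w₀L³/(45EI) = 274.4/EI
  span AB: point load 137.5 at a = 3.5: Pab(L + a)/(6LEI) = 421.1/EI
  relative rotation θ_0 = (695.5 + 0)/EI = 695.5/EI
A unit hogging moment at B produces rotation L₁/(3EI) + L₂/(3EI) = 3.833/EI.
Slope continuity at B: θ_0 = M_B·3.833/EI, so M_B = 695.5/3.833 = 181.4 kN·m (hogging).
Span AB, ΣM about A with M_B applied at B: R_B^{AB}·7 = 1069 + 181.4, so R_B^{AB} = 178.7 kN and R_A = 263.5 − 178.7 = 84.83 kN.
Span BC, ΣM about C: R_B^{BC}·4.5 = 0 + 181.4, so R_B^{BC} = 40.32 kN and R_C = 0 − 40.32 = -40.32 kN.
R_B = 178.7 + 40.32 = 219 kN.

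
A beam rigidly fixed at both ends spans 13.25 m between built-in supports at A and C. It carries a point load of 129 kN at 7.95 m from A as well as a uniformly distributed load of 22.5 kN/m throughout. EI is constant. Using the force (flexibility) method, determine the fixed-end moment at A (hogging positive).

M_A = 493.3 kN·m

Take the two fixed-end moments M_A, M_C as redundants; the released structure is the simple span AC.
End rotations of the released simple span under the applied load (×1/EI):
  at A: point load 129 at a = 7.95: Pab(L + b)/(6LEI) = 1268/EI
  at C: point load 129 at a = 7.95: Pab(L + a)/(6LEI) = 1449/EI
  at A: UDL 22.5: wL³/(24EI) = 2181/EI
  at C: UDL 22.5: wL³/(24EI) = 2181/EI
  θ_A0 = 3449/EI,  θ_C0 = 3630/EI
Flexibility coefficients: a unit moment at one end gives L/(3EI) there and L/(6EI) at the far end, so f₁₁ = f₂₂ = 4.417/EI and f₁₂ = f₂₁ = 2.208/EI.
Compatibility — zero rotation at each built-in end:
  4.417 M_A + 2.208 M_C = 3449
  2.208 M_A + 4.417 M_C = 3630
Solving the pair gives M_A = 493.3 kN·m and M_C = 575.3 kN·m (hogging).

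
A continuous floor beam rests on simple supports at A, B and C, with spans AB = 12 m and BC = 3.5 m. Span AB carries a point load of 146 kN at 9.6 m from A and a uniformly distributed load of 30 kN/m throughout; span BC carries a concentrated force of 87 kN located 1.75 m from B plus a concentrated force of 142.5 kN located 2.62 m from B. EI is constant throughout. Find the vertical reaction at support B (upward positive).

Release continuity at B by inserting a hinge; the redundant is the internal moment M_B. The primary structure is two simply-supported spans AB and BC.
Rotations at B on the released spans (each span's end-slope, ×1/EI):
  span AB: point load 146 at a = 9.6: Pab(L + a)/(6LEI) = 1009/EI
  span AB: UDL 30: wL³/(24EI) = 2160/EI
  span BC: point load 87 at a = 1.75: Pab(L + b)/(6LEI) = 66.61/EI
  span BC: point load 142.5 at a = 2.62: Pab(L + b)/(6LEI) = 68.53/EI
  relative rotation θ_0 = (3169 + 135.1)/EI = 3304/EI
A unit hogging moment at B produces rotation L₁/(3EI) + L₂/(3EI) = 5.167/EI.
Compatibility: M_B·(L₁+L₂)/(3EI) = θ_0, giving M_B = 639.5 kN·m (hogging).
Span AB, ΣM about A with M_B applied at B: R_B^{AB}·12 = 3562 + 639.5, so R_B^{AB} = 350.1 kN and R_A = 506 − 350.1 = 155.9 kN.
Span BC, ΣM about C: R_B^{BC}·3.5 = 277.6 + 639.5, so R_B^{BC} = 262.1 kN and R_C = 229.5 − 262.1 = -32.55 kN.
R_B = 350.1 + 262.1 = 612.1 kN.

R_B = 612.1 kN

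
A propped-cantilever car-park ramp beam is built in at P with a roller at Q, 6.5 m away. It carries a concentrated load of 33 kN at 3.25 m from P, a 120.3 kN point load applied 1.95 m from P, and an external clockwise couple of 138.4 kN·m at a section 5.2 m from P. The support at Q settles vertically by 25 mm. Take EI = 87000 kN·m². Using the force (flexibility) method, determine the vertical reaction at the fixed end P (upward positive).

Take the reaction at Q as the redundant and release it; the primary structure is a cantilever fixed at P.
Deflection at Q on the released cantilever, summing each load's contribution:
  point load 33 at a = 3.25: Pa²(3L − a)/(6EI) = 944/EI
  point load 120.3 at a = 1.95: Pa²(3L − a)/(6EI) = 1338/EI
  clockwise couple 138.4 at a = 5.2: M₀a(2L − a)/(2EI) = 2807/EI
  δ_0 = 5089/EI
Tip deflection under a unit load at Q: L³/(3EI) = 91.54/EI.
With EI = 87000 kN·m²: δ_0 = 0.058492 m and δ_{QQ} = 0.001052 m/kN.
Compatibility — the beam at Q must follow the support down by 0.025 m: δ_0 − R_Q·δ_{QQ} = 0.025, so R_Q = (0.058492 − 0.025)/0.001052 = 31.83 kN.
Vertical equilibrium: R_P = ΣP − R_Q = 153.3 − 31.83 = 121.5 kN.

R_P = 121.5 kN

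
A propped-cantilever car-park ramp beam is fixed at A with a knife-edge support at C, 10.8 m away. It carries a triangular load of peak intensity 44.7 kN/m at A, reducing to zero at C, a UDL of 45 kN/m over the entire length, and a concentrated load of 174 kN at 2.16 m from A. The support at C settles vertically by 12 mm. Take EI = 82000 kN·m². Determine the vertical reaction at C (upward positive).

R_C = 237.9 kN

Remove the prop at C; the released (primary) structure is a cantilever built in at A.
Primary-structure tip deflection at C by superposition:
  triangular load, peak 44.7 at the fixed end: w₀L⁴/(30EI) = 20271/EI
  UDL 45: wL⁴/(8EI) = 76528/EI
  point load 174 at a = 2.16: Pa²(3L − a)/(6EI) = 4092/EI
  δ_0 = 100890/EI
Flexibility coefficient — unit upward force at C: δ_{CC} = L³/(3EI) = 419.9/EI.
With EI = 82000 kN·m²: δ_0 = 1.2304 m and δ_{CC} = 0.005121 m/kN.
Compatibility — the beam at C must follow the support down by 0.012 m: δ_0 − R_C·δ_{CC} = 0.012, so R_C = (1.2304 − 0.012)/0.005121 = 237.9 kN.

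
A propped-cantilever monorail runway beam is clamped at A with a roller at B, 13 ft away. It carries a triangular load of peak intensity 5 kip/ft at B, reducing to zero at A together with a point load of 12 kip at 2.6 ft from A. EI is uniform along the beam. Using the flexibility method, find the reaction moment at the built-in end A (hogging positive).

Remove the prop at B; the released (primary) structure is a cantilever built in at A.
Primary-structure tip deflection at B by superposition:
  triangular load, peak 5 at the free end: 11w₀L⁴/(120EI) = 13090/EI
  point load 12 at a = 2.6: Pa²(3L − a)/(6EI) = 492.1/EI
  δ_0 = 13583/EI
Flexibility coefficient — unit upward force at B: δ_{BB} = L³/(3EI) = 732.3/EI.
The prop prevents deflection at B: R_B = δ_0/δ_{BB} = 13583/732.3 = 18.55 kip.
Moment equilibrium about A: M_A = Σ(load moments about A) − R_B·L = 312.9 − 18.55×13 = 71.76 kip·ft.

M_A = 71.76 kip·ft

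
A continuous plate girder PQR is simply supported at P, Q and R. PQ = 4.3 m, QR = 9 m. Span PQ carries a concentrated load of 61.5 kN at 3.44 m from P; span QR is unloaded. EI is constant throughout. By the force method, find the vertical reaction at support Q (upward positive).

Take M_Q as the redundant. Released structure: two simple spans PQ and QR with a hinge at Q.
Rotations at Q on the released spans (each span's end-slope, ×1/EI):
  span PQ: point load 61.5 at a = 3.44: Pab(L + a)/(6LEI) = 54.58/EI
  relative rotation θ_0 = (54.58 + 0)/EI = 54.58/EI
A unit hogging moment at Q produces rotation L₁/(3EI) + L₂/(3EI) = 4.433/EI.
Compatibility: M_Q·(L₁+L₂)/(3EI) = θ_0, giving M_Q = 12.31 kN·m (hogging).
Span PQ, ΣM about P with M_Q applied at Q: R_Q^{PQ}·4.3 = 211.6 + 12.31, so R_Q^{PQ} = 52.06 kN and R_P = 61.5 − 52.06 = 9.437 kN.
Span QR, ΣM about R: R_Q^{QR}·9 = 0 + 12.31, so R_Q^{QR} = 1.368 kN and R_R = 0 − 1.368 = -1.368 kN.
R_Q = 52.06 + 1.368 = 53.43 kN.

R_Q = 53.43 kN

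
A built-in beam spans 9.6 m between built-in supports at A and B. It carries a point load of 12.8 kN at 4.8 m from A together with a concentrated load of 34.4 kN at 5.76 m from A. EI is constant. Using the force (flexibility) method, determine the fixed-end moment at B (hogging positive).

M_B = 62.91 kN·m

Release both end moments; the primary structure is a simply-supported span AB with redundants M_A and M_B.
On the primary (simply-supported) span, the end slopes from the loading are:
  at A: point load 12.8 at a = 4.8: Pab(L + b)/(6LEI) = 73.73/EI
  at B: point load 12.8 at a = 4.8: Pab(L + a)/(6LEI) = 73.73/EI
  at A: point load 34.4 at a = 5.76: Pab(L + b)/(6LEI) = 177.5/EI
  at B: point load 34.4 at a = 5.76: Pab(L + a)/(6LEI) = 202.9/EI
  θ_A0 = 251.3/EI,  θ_B0 = 276.6/EI
Flexibility coefficients: a unit moment at one end gives L/(3EI) there and L/(6EI) at the far end, so f₁₁ = f₂₂ = 3.2/EI and f₁₂ = f₂₁ = 1.6/EI.
Compatibility — zero rotation at each built-in end:
  3.2 M_A + 1.6 M_B = 251.3
  1.6 M_A + 3.2 M_B = 276.6
Solving the pair gives M_A = 47.06 kN·m and M_B = 62.91 kN·m (hogging).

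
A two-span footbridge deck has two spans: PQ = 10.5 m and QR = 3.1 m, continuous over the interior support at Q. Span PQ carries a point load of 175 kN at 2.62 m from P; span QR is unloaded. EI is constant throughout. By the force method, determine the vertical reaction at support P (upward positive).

R_P = 115.5 kN

Release continuity at Q by inserting a hinge; the redundant is the internal moment M_Q. The primary structure is two simply-supported spans PQ and QR.
End slopes at the hinge Q, treating each span as simply supported:
  span PQ: point load 175 at a = 2.62: Pab(L + a)/(6LEI) = 752.4/EI
  relative rotation θ_0 = (752.4 + 0)/EI = 752.4/EI
A unit hogging moment at Q produces rotation L₁/(3EI) + L₂/(3EI) = 4.533/EI.
Slope continuity at Q: θ_0 = M_Q·4.533/EI, so M_Q = 752.4/4.533 = 166 kN·m (hogging).
Span PQ, ΣM about P with M_Q applied at Q: R_Q^{PQ}·10.5 = 458.5 + 166, so R_Q^{PQ} = 59.47 kN and R_P = 175 − 59.47 = 115.5 kN.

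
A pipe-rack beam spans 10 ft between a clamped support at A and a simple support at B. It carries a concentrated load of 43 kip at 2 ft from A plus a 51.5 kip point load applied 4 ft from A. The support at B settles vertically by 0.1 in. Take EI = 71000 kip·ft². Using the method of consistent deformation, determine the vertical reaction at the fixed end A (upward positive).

Release the roller at B. Primary structure: cantilever fixed at A.
Primary-structure tip deflection at B by superposition:
  point load 43 at a = 2: Pa²(3L − a)/(6EI) = 802.7/EI
  point load 51.5 at a = 4: Pa²(3L − a)/(6EI) = 3571/EI
  δ_0 = 4373/EI
Flexibility coefficient — unit upward force at B: δ_{BB} = L³/(3EI) = 333.3/EI.
With EI = 71000 kip·ft²: δ_0 = 0.061596 ft and δ_{BB} = 0.004695 ft/kip.
Compatibility — the beam at B must follow the support down by 0.008333 ft: δ_0 − R_B·δ_{BB} = 0.008333, so R_B = (0.061596 − 0.008333)/0.004695 = 11.34 kip.
Vertical equilibrium: R_A = ΣP − R_B = 94.5 − 11.34 = 83.16 kip.

R_A = 83.16 kip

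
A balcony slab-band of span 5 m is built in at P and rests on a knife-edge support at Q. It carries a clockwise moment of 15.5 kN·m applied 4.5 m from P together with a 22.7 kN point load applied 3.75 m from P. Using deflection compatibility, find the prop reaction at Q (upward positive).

R_Q = 18.97 kN

Take the reaction at Q as the redundant and release it; the primary structure is a cantilever fixed at P.
Free-end deflection of the primary structure under the applied loading (downward +):
  clockwise couple 15.5 at a = 4.5: M₀a(2L − a)/(2EI) = 191.8/EI
  point load 22.7 at a = 3.75: Pa²(3L − a)/(6EI) = 598.5/EI
  δ_0 = 790.3/EI
Tip deflection under a unit load at Q: L³/(3EI) = 41.67/EI.
The prop prevents deflection at Q: R_Q = δ_0/δ_{QQ} = 790.3/41.67 = 18.97 kN.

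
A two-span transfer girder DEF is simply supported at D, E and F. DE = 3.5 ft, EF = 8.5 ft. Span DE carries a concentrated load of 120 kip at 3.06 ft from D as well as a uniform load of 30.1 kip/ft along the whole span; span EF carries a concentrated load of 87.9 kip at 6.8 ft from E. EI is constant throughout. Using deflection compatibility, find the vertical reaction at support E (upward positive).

Insert a hinge at E; M_E is the redundant, and each span becomes simply supported.
End slopes at the hinge E, treating each span as simply supported:
  span DE: point load 120 at a = 3.06: Pab(L + a)/(6LEI) = 50.47/EI
  span DE: UDL 30.1: wL³/(24EI) = 53.77/EI
  span EF: point load 87.9 at a = 6.8: Pab(L + b)/(6LEI) = 203.2/EI
  relative rotation θ_0 = (104.2 + 203.2)/EI = 307.5/EI
A unit hogging moment at E produces rotation L₁/(3EI) + L₂/(3EI) = 4/EI.
Slope continuity at E: θ_0 = M_E·4/EI, so M_E = 307.5/4 = 76.87 kip·ft (hogging).
Span DE, ΣM about D with M_E applied at E: R_E^{DE}·3.5 = 551.6 + 76.87, so R_E^{DE} = 179.6 kip and R_D = 225.3 − 179.6 = 45.8 kip.
Span EF, ΣM about F: R_E^{EF}·8.5 = 149.4 + 76.87, so R_E^{EF} = 26.62 kip and R_F = 87.9 − 26.62 = 61.28 kip.
R_E = 179.6 + 26.62 = 206.2 kip.

R_E = 206.2 kip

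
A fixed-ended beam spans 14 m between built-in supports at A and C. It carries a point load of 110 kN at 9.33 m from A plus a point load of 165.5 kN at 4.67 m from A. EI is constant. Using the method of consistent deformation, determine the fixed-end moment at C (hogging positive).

Take the two fixed-end moments M_A, M_C as redundants; the released structure is the simple span AC.
End rotations of the released simple span under the applied load (×1/EI):
  at A: point load 110 at a = 9.33: Pab(L + b)/(6LEI) = 1065/EI
  at C: point load 110 at a = 9.33: Pab(L + a)/(6LEI) = 1331/EI
  at A: point load 165.5 at a = 4.67: Pab(L + b)/(6LEI) = 2003/EI
  at C: point load 165.5 at a = 4.67: Pab(L + a)/(6LEI) = 1603/EI
  θ_A0 = 3068/EI,  θ_C0 = 2934/EI
Flexibility coefficients: a unit moment at one end gives L/(3EI) there and L/(6EI) at the far end, so f₁₁ = f₂₂ = 4.667/EI and f₁₂ = f₂₁ = 2.333/EI.
Compatibility — zero rotation at each built-in end:
  4.667 M_A + 2.333 M_C = 3068
  2.333 M_A + 4.667 M_C = 2934
Solving the pair gives M_A = 457.5 kN·m and M_C = 400 kN·m (hogging).

M_C = 400 kN·m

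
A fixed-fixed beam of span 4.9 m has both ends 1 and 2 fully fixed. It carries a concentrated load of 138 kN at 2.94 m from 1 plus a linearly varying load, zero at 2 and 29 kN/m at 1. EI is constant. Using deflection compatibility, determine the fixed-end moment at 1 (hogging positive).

Take the two fixed-end moments M_1, M_2 as redundants; the released structure is the simple span 12.
On the primary (simply-supported) span, the end slopes from the loading are:
  at 1: point load 138 at a = 2.94: Pab(L + b)/(6LEI) = 185.5/EI
  at 2: point load 138 at a = 2.94: Pab(L + a)/(6LEI) = 212.1/EI
  at 1: triangular load, peak 29: w₀L³/(45EI) = 75.82/EI
  at 2: triangular load, peak 29: 7w₀L³/(360EI) = 66.34/EI
  θ_10 = 261.4/EI,  θ_20 = 278.4/EI
Flexibility coefficients: a unit moment at one end gives L/(3EI) there and L/(6EI) at the far end, so f₁₁ = f₂₂ = 1.633/EI and f₁₂ = f₂₁ = 0.8167/EI.
Compatibility — zero rotation at each built-in end:
  1.633 M_1 + 0.8167 M_2 = 261.4
  0.8167 M_1 + 1.633 M_2 = 278.4
Solving the pair gives M_1 = 99.73 kN·m and M_2 = 120.6 kN·m (hogging).

M_1 = 99.73 kN·m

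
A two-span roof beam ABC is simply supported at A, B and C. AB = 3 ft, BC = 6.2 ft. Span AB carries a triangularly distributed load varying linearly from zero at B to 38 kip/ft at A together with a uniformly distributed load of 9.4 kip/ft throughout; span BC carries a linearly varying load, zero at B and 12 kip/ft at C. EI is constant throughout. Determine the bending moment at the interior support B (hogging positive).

Release continuity at B by inserting a hinge; the redundant is the internal moment M_B. The primary structure is two simply-supported spans AB and BC.
End slopes at the hinge B, treating each span as simply supported:
  span AB: triangular load, peak 38: 7w₀L³/(360EI) = 19.95/EI
  span AB: UDL 9.4: wL³/(24EI) = 10.57/EI
  span BC: triangular load, peak 12: 7w₀L³/(360EI) = 55.61/EI
  relative rotation θ_0 = (30.52 + 55.61)/EI = 86.13/EI
A unit hogging moment at B produces rotation L₁/(3EI) + L₂/(3EI) = 3.067/EI.
Slope continuity at B: θ_0 = M_B·3.067/EI, so M_B = 86.13/3.067 = 28.09 kip·ft (hogging).

M_B = 28.09 kip·ft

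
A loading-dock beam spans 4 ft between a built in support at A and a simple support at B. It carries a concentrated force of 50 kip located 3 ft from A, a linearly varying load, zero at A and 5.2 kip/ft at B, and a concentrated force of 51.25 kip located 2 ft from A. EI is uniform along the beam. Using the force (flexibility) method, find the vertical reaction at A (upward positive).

R_A = 58.27 kip

Take the reaction at B as the redundant and release it; the primary structure is a cantilever fixed at A.
Primary-structure tip deflection at B by superposition:
  point load 50 at a = 3: Pa²(3L − a)/(6EI) = 675/EI
  triangular load, peak 5.2 at the free end: 11w₀L⁴/(120EI) = 122/EI
  point load 51.25 at a = 2: Pa²(3L − a)/(6EI) = 341.7/EI
  δ_0 = 1139/EI
Flexibility coefficient — unit upward force at B: δ_{BB} = L³/(3EI) = 21.33/EI.
The prop prevents deflection at B: R_B = δ_0/δ_{BB} = 1139/21.33 = 53.38 kip.
Vertical equilibrium: R_A = ΣP − R_B = 111.7 − 53.38 = 58.27 kip.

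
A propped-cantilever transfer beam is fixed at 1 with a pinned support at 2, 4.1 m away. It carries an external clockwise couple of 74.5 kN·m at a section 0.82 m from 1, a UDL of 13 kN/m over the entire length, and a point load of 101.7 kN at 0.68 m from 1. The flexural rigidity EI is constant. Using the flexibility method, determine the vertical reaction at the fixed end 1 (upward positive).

R_1 = 121.2 kN

Release the roller at 2. Primary structure: cantilever fixed at 1.
Downward deflection at the released point 2 due to the loads:
  clockwise couple 74.5 at a = 0.82: M₀a(2L − a)/(2EI) = 225.4/EI
  UDL 13: wL⁴/(8EI) = 459.2/EI
  point load 101.7 at a = 0.68: Pa²(3L − a)/(6EI) = 91.07/EI
  δ_0 = 775.7/EI
Tip deflection under a unit load at 2: L³/(3EI) = 22.97/EI.
The prop prevents deflection at 2: R_2 = δ_0/δ_{22} = 775.7/22.97 = 33.76 kN.
Vertical equilibrium: R_1 = ΣP − R_2 = 155 − 33.76 = 121.2 kN.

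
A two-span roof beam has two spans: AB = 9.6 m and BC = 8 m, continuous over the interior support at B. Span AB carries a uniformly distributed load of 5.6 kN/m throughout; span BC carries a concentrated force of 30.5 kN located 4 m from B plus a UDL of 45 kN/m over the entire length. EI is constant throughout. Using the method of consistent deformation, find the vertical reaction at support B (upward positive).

Take M_B as the redundant. Released structure: two simple spans AB and BC with a hinge at B.
Discontinuity in slope at B on the released structure — sum the simple-span end rotations:
  span AB: UDL 5.6: wL³/(24EI) = 206.4/EI
  span BC: point load 30.5 at a = 4: Pab(L + b)/(6LEI) = 122/EI
  span BC: UDL 45: wL³/(24EI) = 960/EI
  relative rotation θ_0 = (206.4 + 1082)/EI = 1288/EI
A unit hogging moment at B produces rotation L₁/(3EI) + L₂/(3EI) = 5.867/EI.
Compatibility: M_B·(L₁+L₂)/(3EI) = θ_0, giving M_B = 219.6 kN·m (hogging).
Span AB, ΣM about A with M_B applied at B: R_B^{AB}·9.6 = 258 + 219.6, so R_B^{AB} = 49.76 kN and R_A = 53.76 − 49.76 = 4.003 kN.
Span BC, ΣM about C: R_B^{BC}·8 = 1562 + 219.6, so R_B^{BC} = 222.7 kN and R_C = 390.5 − 222.7 = 167.8 kN.
R_B = 49.76 + 222.7 = 272.5 kN.

R_B = 272.5 kN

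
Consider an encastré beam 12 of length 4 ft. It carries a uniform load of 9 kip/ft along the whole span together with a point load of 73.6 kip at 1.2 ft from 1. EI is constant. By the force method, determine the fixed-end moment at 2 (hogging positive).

M_2 = 30.55 kip·ft

Release both end moments; the primary structure is a simply-supported span 12 with redundants M_1 and M_2.
End rotations of the released simple span under the applied load (×1/EI):
  at 1: UDL 9: wL³/(24EI) = 24/EI
  at 2: UDL 9: wL³/(24EI) = 24/EI
  at 1: point load 73.6 at a = 1.2: Pab(L + b)/(6LEI) = 70.07/EI
  at 2: point load 73.6 at a = 1.2: Pab(L + a)/(6LEI) = 53.58/EI
  θ_10 = 94.07/EI,  θ_20 = 77.58/EI
Flexibility coefficients: a unit moment at one end gives L/(3EI) there and L/(6EI) at the far end, so f₁₁ = f₂₂ = 1.333/EI and f₁₂ = f₂₁ = 0.6667/EI.
Compatibility — zero rotation at each built-in end:
  1.333 M_1 + 0.6667 M_2 = 94.07
  0.6667 M_1 + 1.333 M_2 = 77.58
Solving the pair gives M_1 = 55.28 kip·ft and M_2 = 30.55 kip·ft (hogging).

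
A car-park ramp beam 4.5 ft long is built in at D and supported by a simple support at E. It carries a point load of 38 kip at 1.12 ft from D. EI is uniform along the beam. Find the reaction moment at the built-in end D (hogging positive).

M_D = 27.99 kip·ft

Take the reaction at E as the redundant and release it; the primary structure is a cantilever fixed at D.
Deflection at E on the released cantilever, summing each load's contribution:
  point load 38 at a = 1.12: Pa²(3L − a)/(6EI) = 98.35/EI
Flexibility coefficient — unit upward force at E: δ_{EE} = L³/(3EI) = 30.38/EI.
The prop prevents deflection at E: R_E = δ_0/δ_{EE} = 98.35/30.38 = 3.238 kip.
Moment equilibrium about D: M_D = Σ(load moments about D) − R_E·L = 42.56 − 3.238×4.5 = 27.99 kip·ft.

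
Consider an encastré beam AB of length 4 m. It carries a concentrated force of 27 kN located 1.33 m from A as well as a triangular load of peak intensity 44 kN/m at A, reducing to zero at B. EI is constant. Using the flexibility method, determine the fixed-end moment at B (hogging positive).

M_B = 31.44 kN·m

Take the two fixed-end moments M_A, M_B as redundants; the released structure is the simple span AB.
End rotations of the released simple span under the applied load (×1/EI):
  at A: point load 27 at a = 1.33: Pab(L + b)/(6LEI) = 26.65/EI
  at B: point load 27 at a = 1.33: Pab(L + a)/(6LEI) = 21.29/EI
  at A: triangular load, peak 44: w₀L³/(45EI) = 62.58/EI
  at B: triangular load, peak 44: 7w₀L³/(360EI) = 54.76/EI
  θ_A0 = 89.22/EI,  θ_B0 = 76.05/EI
Flexibility coefficients: a unit moment at one end gives L/(3EI) there and L/(6EI) at the far end, so f₁₁ = f₂₂ = 1.333/EI and f₁₂ = f₂₁ = 0.6667/EI.
Compatibility — zero rotation at each built-in end:
  1.333 M_A + 0.6667 M_B = 89.22
  0.6667 M_A + 1.333 M_B = 76.05
Solving the pair gives M_A = 51.2 kN·m and M_B = 31.44 kN·m (hogging).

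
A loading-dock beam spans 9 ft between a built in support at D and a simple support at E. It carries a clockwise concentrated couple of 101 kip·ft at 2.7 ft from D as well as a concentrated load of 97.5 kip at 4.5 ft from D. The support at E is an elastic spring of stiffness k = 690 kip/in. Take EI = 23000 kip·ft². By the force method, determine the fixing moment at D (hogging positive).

M_D = 192.2 kip·ft

Release the roller at E. Primary structure: cantilever fixed at D.
Deflection at E on the released cantilever, summing each load's contribution:
  clockwise couple 101 at a = 2.7: M₀a(2L − a)/(2EI) = 2086/EI
  point load 97.5 at a = 4.5: Pa²(3L − a)/(6EI) = 7404/EI
  δ_0 = 9490/EI
Tip deflection under a unit load at E: L³/(3EI) = 243/EI.
With EI = 23000 kip·ft²: δ_0 = 0.41261 ft and δ_{EE} = 0.010565 ft/kip.
Compatibility — the spring shortens by R_E/k under the reaction it provides: δ_0 − R_E·δ_{EE} = R_E/k. With 1/k = 1/(690×12) ft/kip = 0.000121 ft/kip, R_E = δ_0 / (δ_{EE} + 1/k) = 0.41261 / (0.010565 + 0.000121) = 38.61 kip.
Moment equilibrium about D: M_D = Σ(load moments about D) − R_E·L = 539.8 − 38.61×9 = 192.2 kip·ft.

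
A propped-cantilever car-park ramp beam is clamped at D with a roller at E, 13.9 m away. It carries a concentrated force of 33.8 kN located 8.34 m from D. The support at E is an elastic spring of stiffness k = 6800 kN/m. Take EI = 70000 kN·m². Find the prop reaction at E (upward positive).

R_E = 14.44 kN

Release the roller at E. Primary structure: cantilever fixed at D.
Free-end deflection of the primary structure under the applied loading (downward +):
  point load 33.8 at a = 8.34: Pa²(3L − a)/(6EI) = 13071/EI
Flexibility coefficient — unit upward force at E: δ_{EE} = L³/(3EI) = 895.2/EI.
With EI = 70000 kN·m²: δ_0 = 0.18673 m and δ_{EE} = 0.012789 m/kN.
Compatibility — the spring shortens by R_E/k under the reaction it provides: δ_0 − R_E·δ_{EE} = R_E/k. With 1/k = 0.000147 m/kN, R_E = δ_0 / (δ_{EE} + 1/k) = 0.18673 / (0.012789 + 0.000147) = 14.44 kN.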